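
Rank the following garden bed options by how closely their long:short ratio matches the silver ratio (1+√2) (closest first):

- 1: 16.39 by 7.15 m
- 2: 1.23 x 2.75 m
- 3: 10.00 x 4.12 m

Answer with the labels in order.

3, 1, 2

Ratios: 1 = 16.39 / 7.15 ≈ 2.292; 2 = 2.75 / 1.23 ≈ 2.236; 3 = 10.00 / 4.12 ≈ 2.427.
|Δ from 2.414|: 1 0.122; 2 0.178; 3 0.013.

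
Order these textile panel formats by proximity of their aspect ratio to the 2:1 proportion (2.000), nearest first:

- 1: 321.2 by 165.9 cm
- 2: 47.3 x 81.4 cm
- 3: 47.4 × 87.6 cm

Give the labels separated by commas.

Ratios: 1 = 321.2 / 165.9 ≈ 1.936; 2 = 81.4 / 47.3 ≈ 1.721; 3 = 87.6 / 47.4 ≈ 1.848.
|Δ from 2.000|: 1 0.064; 2 0.279; 3 0.152.

1, 3, 2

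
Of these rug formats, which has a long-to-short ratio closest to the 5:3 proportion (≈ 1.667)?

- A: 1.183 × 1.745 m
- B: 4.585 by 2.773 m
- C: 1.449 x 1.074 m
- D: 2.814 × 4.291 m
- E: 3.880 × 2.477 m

Target 5:3 ≈ 1.667.
A: 1.475 (Δ0.192)  B: 1.653 (Δ0.014)  C: 1.349 (Δ0.318)  D: 1.525 (Δ0.142)  E: 1.566 (Δ0.101)

B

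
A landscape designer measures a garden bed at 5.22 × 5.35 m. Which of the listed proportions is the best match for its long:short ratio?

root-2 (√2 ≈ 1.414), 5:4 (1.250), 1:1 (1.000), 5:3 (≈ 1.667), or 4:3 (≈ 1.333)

Ratio = 5.35 / 5.22 ≈ 1.025.
Distances: root-2 1.414 (Δ 0.389); 5:4 1.250 (Δ 0.225); 1:1 1.000 (Δ 0.025); 5:3 1.667 (Δ 0.642); 4:3 1.333 (Δ 0.308).

1:1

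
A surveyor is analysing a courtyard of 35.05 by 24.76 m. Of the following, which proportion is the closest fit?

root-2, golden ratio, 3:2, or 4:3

Ratio = 35.05 / 24.76 ≈ 1.416.
Distances: root-2 1.414 (Δ 0.002); golden ratio 1.618 (Δ 0.202); 3:2 1.500 (Δ 0.084); 4:3 1.333 (Δ 0.083).

root-2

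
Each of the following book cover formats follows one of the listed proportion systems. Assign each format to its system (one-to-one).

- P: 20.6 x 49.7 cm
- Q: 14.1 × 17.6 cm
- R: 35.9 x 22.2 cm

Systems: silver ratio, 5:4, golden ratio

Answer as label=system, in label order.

Ratios: P ≈ 2.413; Q ≈ 1.248; R ≈ 1.617.
Targets: silver ratio ≈ 2.414; 5:4 ≈ 1.250; golden ratio ≈ 1.618.

P=silver ratio, Q=5:4, R=golden ratio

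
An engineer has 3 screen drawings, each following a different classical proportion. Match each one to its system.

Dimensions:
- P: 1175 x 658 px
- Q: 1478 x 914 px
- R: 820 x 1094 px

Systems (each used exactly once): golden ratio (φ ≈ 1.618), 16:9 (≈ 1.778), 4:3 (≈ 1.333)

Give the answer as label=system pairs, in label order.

Ratios: P ≈ 1.786; Q ≈ 1.617; R ≈ 1.334.
Targets: golden ratio ≈ 1.618; 16:9 ≈ 1.778; 4:3 ≈ 1.333.

P=16:9, Q=golden ratio, R=4:3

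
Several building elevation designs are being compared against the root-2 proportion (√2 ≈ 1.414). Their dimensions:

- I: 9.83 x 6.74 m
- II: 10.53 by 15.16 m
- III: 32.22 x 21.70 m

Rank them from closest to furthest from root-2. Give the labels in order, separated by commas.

II, I, III

I: 9.83/6.74 ≈ 1.458 → |1.458 − 1.414| = 0.044
II: 15.16/10.53 ≈ 1.440 → |1.440 − 1.414| = 0.026
III: 32.22/21.70 ≈ 1.485 → |1.485 − 1.414| = 0.071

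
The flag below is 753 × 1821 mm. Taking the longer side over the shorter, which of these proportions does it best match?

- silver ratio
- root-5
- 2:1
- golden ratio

silver ratio

1821/753 ≈ 2.418. Nearest candidates are silver ratio (2.414, off by 0.004) and root-5 (2.236, off by 0.182).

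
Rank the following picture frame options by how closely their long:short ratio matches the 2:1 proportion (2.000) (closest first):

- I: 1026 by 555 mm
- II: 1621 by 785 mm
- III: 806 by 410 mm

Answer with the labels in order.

Ratios: I = 1026 / 555 ≈ 1.849; II = 1621 / 785 ≈ 2.065; III = 806 / 410 ≈ 1.966.
|Δ from 2.000|: I 0.151; II 0.065; III 0.034.

III, II, I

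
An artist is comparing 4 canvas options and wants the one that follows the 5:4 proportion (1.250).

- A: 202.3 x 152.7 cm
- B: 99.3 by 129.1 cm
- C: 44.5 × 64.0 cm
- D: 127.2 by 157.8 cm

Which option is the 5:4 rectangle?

D

Ratios (long/short): A ≈ 1.325; B ≈ 1.300; C ≈ 1.438; D ≈ 1.241.
5:4 ≈ 1.250; option D is nearest (Δ 0.009).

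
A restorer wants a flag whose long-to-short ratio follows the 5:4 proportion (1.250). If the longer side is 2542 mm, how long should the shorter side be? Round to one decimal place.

5:4 = 1.25000.
Shorter side = 2542 ÷ 1.25000 ≈ 2033.600 → 2033.6 mm.

2033.6 mm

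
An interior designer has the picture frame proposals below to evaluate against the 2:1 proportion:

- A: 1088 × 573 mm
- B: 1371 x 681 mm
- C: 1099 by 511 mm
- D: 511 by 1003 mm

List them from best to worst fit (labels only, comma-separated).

B, D, A, C

A: 1088/573 ≈ 1.899 → |1.899 − 2.000| = 0.101
B: 1371/681 ≈ 2.013 → |2.013 − 2.000| = 0.013
C: 1099/511 ≈ 2.151 → |2.151 − 2.000| = 0.151
D: 1003/511 ≈ 1.963 → |1.963 − 2.000| = 0.037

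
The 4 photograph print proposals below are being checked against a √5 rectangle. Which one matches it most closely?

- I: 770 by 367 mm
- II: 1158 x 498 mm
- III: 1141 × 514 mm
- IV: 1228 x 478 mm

Target root-5 ≈ 2.236.
I: 2.098 (Δ0.138)  II: 2.325 (Δ0.089)  III: 2.220 (Δ0.016)  IV: 2.569 (Δ0.333)

III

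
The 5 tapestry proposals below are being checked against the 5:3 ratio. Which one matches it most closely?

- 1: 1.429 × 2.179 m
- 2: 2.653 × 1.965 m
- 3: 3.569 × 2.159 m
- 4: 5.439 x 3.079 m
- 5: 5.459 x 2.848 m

3

Target 5:3 ≈ 1.667.
1: 1.525 (Δ0.142)  2: 1.350 (Δ0.317)  3: 1.653 (Δ0.014)  4: 1.766 (Δ0.099)  5: 1.917 (Δ0.250)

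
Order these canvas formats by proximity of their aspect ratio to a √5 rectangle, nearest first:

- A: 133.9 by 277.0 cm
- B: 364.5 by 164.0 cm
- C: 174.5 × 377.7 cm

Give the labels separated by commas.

Ratios: A = 277.0 / 133.9 ≈ 2.069; B = 364.5 / 164.0 ≈ 2.223; C = 377.7 / 174.5 ≈ 2.164.
|Δ from 2.236|: A 0.167; B 0.013; C 0.072.

B, C, A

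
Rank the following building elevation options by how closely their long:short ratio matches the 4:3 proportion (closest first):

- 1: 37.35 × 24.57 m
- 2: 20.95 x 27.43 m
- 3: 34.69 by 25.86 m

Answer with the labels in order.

3, 2, 1

Ratios: 1 = 37.35 / 24.57 ≈ 1.520; 2 = 27.43 / 20.95 ≈ 1.309; 3 = 34.69 / 25.86 ≈ 1.341.
|Δ from 1.333|: 1 0.187; 2 0.024; 3 0.008.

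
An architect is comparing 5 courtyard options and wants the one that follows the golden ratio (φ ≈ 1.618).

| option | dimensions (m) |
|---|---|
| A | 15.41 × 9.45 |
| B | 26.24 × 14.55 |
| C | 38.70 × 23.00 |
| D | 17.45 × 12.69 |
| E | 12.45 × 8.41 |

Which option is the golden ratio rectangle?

Target golden ratio ≈ 1.618.
A: 1.631 (Δ0.013)  B: 1.803 (Δ0.185)  C: 1.683 (Δ0.065)  D: 1.375 (Δ0.243)  E: 1.480 (Δ0.138)

A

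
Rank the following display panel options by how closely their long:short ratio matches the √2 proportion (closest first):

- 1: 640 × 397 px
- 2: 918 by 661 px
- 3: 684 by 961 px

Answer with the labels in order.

1: 640/397 ≈ 1.612 → |1.612 − 1.414| = 0.198
2: 918/661 ≈ 1.389 → |1.389 − 1.414| = 0.025
3: 961/684 ≈ 1.405 → |1.405 − 1.414| = 0.009

3, 2, 1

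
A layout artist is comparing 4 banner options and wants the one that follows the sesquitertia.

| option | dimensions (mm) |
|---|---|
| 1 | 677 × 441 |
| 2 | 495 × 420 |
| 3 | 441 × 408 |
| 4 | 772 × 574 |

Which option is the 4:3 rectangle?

4

Ratios (long/short): 1 ≈ 1.535; 2 ≈ 1.179; 3 ≈ 1.081; 4 ≈ 1.345.
4:3 ≈ 1.333; option 4 is nearest (Δ 0.012).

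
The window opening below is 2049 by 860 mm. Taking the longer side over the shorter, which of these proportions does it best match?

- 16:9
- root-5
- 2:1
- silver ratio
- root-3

2049/860 ≈ 2.383. Nearest candidates are silver ratio (2.414, off by 0.031) and root-5 (2.236, off by 0.147).

silver ratio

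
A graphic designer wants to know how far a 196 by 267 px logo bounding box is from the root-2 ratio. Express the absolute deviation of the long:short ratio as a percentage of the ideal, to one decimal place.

3.7%

Ratio = 267 / 196 ≈ 1.3622.
Ideal root-2 ≈ 1.4142. |1.3622 − 1.4142| / 1.4142 ≈ 3.68% → 3.7%.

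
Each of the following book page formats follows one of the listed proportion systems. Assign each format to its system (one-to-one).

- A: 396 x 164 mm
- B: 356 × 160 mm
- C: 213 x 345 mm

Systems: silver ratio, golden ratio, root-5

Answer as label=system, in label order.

A=silver ratio, B=root-5, C=golden ratio

Ratios: A ≈ 2.415; B ≈ 2.225; C ≈ 1.620.
Targets: silver ratio ≈ 2.414; golden ratio ≈ 1.618; root-5 ≈ 2.236.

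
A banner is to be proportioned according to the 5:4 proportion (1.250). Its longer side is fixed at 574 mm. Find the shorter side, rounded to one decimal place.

459.2 mm

5:4 = 1.25000.
Shorter side = 574 ÷ 1.25000 ≈ 459.200 → 459.2 mm.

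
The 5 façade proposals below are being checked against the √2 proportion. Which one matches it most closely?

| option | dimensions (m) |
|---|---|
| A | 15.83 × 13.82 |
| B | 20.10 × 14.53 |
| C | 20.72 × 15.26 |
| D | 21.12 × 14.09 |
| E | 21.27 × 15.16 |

Ratios (long/short): A ≈ 1.145; B ≈ 1.383; C ≈ 1.358; D ≈ 1.499; E ≈ 1.403.
root-2 ≈ 1.414; option E is nearest (Δ 0.011).

E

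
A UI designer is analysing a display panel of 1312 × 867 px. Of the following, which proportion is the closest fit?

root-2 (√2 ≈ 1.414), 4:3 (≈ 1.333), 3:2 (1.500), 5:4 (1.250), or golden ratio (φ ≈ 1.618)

Ratio = 1312 / 867 ≈ 1.513.
Distances: root-2 1.414 (Δ 0.099); 4:3 1.333 (Δ 0.180); 3:2 1.500 (Δ 0.013); 5:4 1.250 (Δ 0.263); golden ratio 1.618 (Δ 0.105).

3:2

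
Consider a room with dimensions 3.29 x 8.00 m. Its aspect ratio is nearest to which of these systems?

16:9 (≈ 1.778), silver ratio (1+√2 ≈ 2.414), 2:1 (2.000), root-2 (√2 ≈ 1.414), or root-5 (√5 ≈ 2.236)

8.00/3.29 ≈ 2.432. Nearest candidates are silver ratio (2.414, off by 0.018) and root-5 (2.236, off by 0.196).

silver ratio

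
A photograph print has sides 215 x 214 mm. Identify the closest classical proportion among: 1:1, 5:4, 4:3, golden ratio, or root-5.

Ratio = 215 / 214 ≈ 1.005.
Distances: 1:1 1.000 (Δ 0.005); 5:4 1.250 (Δ 0.245); 4:3 1.333 (Δ 0.328); golden ratio 1.618 (Δ 0.613); root-5 2.236 (Δ 1.231).

1:1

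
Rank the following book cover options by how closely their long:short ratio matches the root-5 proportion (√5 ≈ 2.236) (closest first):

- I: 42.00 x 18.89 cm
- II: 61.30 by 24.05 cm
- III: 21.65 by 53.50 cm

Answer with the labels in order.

I, III, II

I: 42.00/18.89 ≈ 2.223 → |2.223 − 2.236| = 0.013
II: 61.30/24.05 ≈ 2.549 → |2.549 − 2.236| = 0.313
III: 53.50/21.65 ≈ 2.471 → |2.471 − 2.236| = 0.235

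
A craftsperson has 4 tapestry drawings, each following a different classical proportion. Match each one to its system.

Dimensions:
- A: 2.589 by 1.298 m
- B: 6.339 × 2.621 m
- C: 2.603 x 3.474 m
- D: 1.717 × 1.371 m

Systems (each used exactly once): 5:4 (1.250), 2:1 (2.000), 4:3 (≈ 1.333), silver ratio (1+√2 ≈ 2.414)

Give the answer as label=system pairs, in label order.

A=2:1, B=silver ratio, C=4:3, D=5:4

A = 2.589/1.298 ≈ 1.995 → 2:1 (2.000)
B = 6.339/2.621 ≈ 2.419 → silver ratio (2.414)
C = 3.474/2.603 ≈ 1.335 → 4:3 (1.333)
D = 1.717/1.371 ≈ 1.252 → 5:4 (1.250)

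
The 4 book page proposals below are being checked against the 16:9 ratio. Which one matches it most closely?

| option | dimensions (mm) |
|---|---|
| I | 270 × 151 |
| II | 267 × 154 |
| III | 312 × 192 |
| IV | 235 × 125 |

Target 16:9 ≈ 1.778.
I: 1.788 (Δ0.010)  II: 1.734 (Δ0.044)  III: 1.625 (Δ0.153)  IV: 1.880 (Δ0.102)

I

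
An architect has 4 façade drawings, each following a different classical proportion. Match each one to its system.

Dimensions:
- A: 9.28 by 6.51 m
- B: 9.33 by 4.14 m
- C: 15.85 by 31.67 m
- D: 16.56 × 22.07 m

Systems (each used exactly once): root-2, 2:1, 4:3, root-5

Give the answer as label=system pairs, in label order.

A=root-2, B=root-5, C=2:1, D=4:3

A = 9.28/6.51 ≈ 1.425 → root-2 (1.414)
B = 9.33/4.14 ≈ 2.254 → root-5 (2.236)
C = 31.67/15.85 ≈ 1.998 → 2:1 (2.000)
D = 22.07/16.56 ≈ 1.333 → 4:3 (1.333)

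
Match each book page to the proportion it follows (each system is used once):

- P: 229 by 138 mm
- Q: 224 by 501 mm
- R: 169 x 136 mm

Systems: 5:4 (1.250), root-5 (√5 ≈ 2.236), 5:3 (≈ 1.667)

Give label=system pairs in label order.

P=5:3, Q=root-5, R=5:4

P = 229/138 ≈ 1.659 → 5:3 (1.667)
Q = 501/224 ≈ 2.237 → root-5 (2.236)
R = 169/136 ≈ 1.243 → 5:4 (1.250)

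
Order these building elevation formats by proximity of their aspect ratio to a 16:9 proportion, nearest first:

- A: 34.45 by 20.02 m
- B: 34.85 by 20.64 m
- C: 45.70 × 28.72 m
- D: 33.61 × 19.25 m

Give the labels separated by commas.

D, A, B, C

Ratios: A = 34.45 / 20.02 ≈ 1.721; B = 34.85 / 20.64 ≈ 1.688; C = 45.70 / 28.72 ≈ 1.591; D = 33.61 / 19.25 ≈ 1.746.
|Δ from 1.778|: A 0.057; B 0.090; C 0.187; D 0.032.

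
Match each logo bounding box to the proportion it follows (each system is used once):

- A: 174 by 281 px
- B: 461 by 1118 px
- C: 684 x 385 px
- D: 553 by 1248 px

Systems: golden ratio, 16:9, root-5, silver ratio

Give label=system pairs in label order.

A = 281/174 ≈ 1.615 → golden ratio (1.618)
B = 1118/461 ≈ 2.425 → silver ratio (2.414)
C = 684/385 ≈ 1.777 → 16:9 (1.778)
D = 1248/553 ≈ 2.257 → root-5 (2.236)

A=golden ratio, B=silver ratio, C=16:9, D=root-5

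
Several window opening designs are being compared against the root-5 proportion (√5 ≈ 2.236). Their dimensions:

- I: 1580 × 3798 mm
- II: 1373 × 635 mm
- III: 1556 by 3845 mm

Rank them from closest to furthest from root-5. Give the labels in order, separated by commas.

II, I, III

I: 3798/1580 ≈ 2.404 → |2.404 − 2.236| = 0.168
II: 1373/635 ≈ 2.162 → |2.162 − 2.236| = 0.074
III: 3845/1556 ≈ 2.471 → |2.471 − 2.236| = 0.235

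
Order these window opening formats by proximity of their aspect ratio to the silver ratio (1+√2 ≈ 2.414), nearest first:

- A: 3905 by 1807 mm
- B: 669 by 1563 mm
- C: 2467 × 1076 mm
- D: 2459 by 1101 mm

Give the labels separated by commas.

B, C, D, A

A: 3905/1807 ≈ 2.161 → |2.161 − 2.414| = 0.253
B: 1563/669 ≈ 2.336 → |2.336 − 2.414| = 0.078
C: 2467/1076 ≈ 2.293 → |2.293 − 2.414| = 0.121
D: 2459/1101 ≈ 2.233 → |2.233 − 2.414| = 0.181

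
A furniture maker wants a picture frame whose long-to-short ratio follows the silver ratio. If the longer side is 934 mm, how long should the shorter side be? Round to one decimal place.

386.9 mm

silver ratio ≈ 2.41421.
Shorter side = 934 ÷ 2.41421 ≈ 386.876 → 386.9 mm.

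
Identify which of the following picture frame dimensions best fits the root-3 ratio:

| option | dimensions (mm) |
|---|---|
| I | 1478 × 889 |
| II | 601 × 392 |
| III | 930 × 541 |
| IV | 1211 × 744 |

Target root-3 ≈ 1.732.
I: 1.663 (Δ0.069)  II: 1.533 (Δ0.199)  III: 1.719 (Δ0.013)  IV: 1.628 (Δ0.104)

III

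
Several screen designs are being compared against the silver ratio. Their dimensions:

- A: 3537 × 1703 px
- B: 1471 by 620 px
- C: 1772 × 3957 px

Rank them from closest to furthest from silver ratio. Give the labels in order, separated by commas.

B, C, A

Ratios: A = 3537 / 1703 ≈ 2.077; B = 1471 / 620 ≈ 2.373; C = 3957 / 1772 ≈ 2.233.
|Δ from 2.414|: A 0.337; B 0.041; C 0.181.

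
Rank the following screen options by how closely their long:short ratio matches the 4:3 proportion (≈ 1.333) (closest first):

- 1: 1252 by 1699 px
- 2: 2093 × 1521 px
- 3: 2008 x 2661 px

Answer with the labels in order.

3, 1, 2

Ratios: 1 = 1699 / 1252 ≈ 1.357; 2 = 2093 / 1521 ≈ 1.376; 3 = 2661 / 2008 ≈ 1.325.
|Δ from 1.333|: 1 0.024; 2 0.043; 3 0.008.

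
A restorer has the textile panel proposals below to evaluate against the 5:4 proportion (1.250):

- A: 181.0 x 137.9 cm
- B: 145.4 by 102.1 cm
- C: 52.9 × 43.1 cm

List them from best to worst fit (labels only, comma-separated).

Ratios: A = 181.0 / 137.9 ≈ 1.313; B = 145.4 / 102.1 ≈ 1.424; C = 52.9 / 43.1 ≈ 1.227.
|Δ from 1.250|: A 0.063; B 0.174; C 0.023.

C, A, B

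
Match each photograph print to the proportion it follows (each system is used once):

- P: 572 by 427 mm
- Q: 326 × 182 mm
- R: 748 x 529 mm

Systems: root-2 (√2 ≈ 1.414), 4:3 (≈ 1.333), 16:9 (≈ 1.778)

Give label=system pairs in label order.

P=4:3, Q=16:9, R=root-2

Ratios: P ≈ 1.340; Q ≈ 1.791; R ≈ 1.414.
Targets: root-2 ≈ 1.414; 4:3 ≈ 1.333; 16:9 ≈ 1.778.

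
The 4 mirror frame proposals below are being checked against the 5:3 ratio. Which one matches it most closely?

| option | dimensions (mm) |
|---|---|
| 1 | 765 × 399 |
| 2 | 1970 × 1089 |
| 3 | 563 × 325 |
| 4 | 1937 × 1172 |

4

Target 5:3 ≈ 1.667.
1: 1.917 (Δ0.250)  2: 1.809 (Δ0.142)  3: 1.732 (Δ0.065)  4: 1.653 (Δ0.014)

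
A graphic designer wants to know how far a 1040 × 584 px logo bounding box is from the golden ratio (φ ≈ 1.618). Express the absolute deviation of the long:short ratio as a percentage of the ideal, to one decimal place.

Ratio = 1040 / 584 ≈ 1.7808.
Ideal golden ratio ≈ 1.6180. |1.7808 − 1.6180| / 1.6180 ≈ 10.06% → 10.1%.

10.1%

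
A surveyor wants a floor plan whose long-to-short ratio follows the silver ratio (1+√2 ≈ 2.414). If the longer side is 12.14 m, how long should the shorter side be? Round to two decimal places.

5.03 m

silver ratio ≈ 2.41421.
Shorter side = 12.14 ÷ 2.41421 ≈ 5.0286 → 5.03 m.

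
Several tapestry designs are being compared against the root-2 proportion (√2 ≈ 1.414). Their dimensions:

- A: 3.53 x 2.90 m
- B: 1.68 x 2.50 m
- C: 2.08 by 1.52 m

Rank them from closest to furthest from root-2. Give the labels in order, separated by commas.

C, B, A

Ratios: A = 3.53 / 2.90 ≈ 1.217; B = 2.50 / 1.68 ≈ 1.488; C = 2.08 / 1.52 ≈ 1.368.
|Δ from 1.414|: A 0.197; B 0.074; C 0.046.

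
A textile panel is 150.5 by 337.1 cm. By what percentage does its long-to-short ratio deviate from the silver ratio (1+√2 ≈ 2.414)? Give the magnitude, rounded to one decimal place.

Ratio = 337.1 / 150.5 ≈ 2.2399.
Ideal silver ratio ≈ 2.4142. |2.2399 − 2.4142| / 2.4142 ≈ 7.22% → 7.2%.

7.2%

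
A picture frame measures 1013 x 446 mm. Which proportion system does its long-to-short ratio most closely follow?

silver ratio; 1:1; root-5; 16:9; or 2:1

1013/446 ≈ 2.271. Nearest candidates are root-5 (2.236, off by 0.035) and silver ratio (2.414, off by 0.143).

root-5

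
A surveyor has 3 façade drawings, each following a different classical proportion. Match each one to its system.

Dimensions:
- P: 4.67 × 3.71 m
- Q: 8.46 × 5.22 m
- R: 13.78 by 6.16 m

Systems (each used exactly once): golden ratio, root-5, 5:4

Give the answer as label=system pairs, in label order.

P = 4.67/3.71 ≈ 1.259 → 5:4 (1.250)
Q = 8.46/5.22 ≈ 1.621 → golden ratio (1.618)
R = 13.78/6.16 ≈ 2.237 → root-5 (2.236)

P=5:4, Q=golden ratio, R=root-5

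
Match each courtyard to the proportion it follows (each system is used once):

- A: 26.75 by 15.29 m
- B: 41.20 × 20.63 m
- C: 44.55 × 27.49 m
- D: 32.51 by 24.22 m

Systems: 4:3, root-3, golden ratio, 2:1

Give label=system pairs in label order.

Ratios: A ≈ 1.750; B ≈ 1.997; C ≈ 1.621; D ≈ 1.342.
Targets: 4:3 ≈ 1.333; root-3 ≈ 1.732; golden ratio ≈ 1.618; 2:1 ≈ 2.000.

A=root-3, B=2:1, C=golden ratio, D=4:3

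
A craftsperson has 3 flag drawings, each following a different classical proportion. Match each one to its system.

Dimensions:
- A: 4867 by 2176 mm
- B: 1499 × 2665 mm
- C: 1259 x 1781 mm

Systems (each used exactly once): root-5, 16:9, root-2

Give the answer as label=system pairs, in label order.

A=root-5, B=16:9, C=root-2

Ratios: A ≈ 2.237; B ≈ 1.778; C ≈ 1.415.
Targets: root-5 ≈ 2.236; 16:9 ≈ 1.778; root-2 ≈ 1.414.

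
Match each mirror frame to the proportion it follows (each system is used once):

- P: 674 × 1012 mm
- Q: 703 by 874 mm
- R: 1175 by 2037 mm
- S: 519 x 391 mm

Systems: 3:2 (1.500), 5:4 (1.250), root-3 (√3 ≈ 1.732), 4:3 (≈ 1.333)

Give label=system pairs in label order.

P=3:2, Q=5:4, R=root-3, S=4:3

P = 1012/674 ≈ 1.501 → 3:2 (1.500)
Q = 874/703 ≈ 1.243 → 5:4 (1.250)
R = 2037/1175 ≈ 1.734 → root-3 (1.732)
S = 519/391 ≈ 1.327 → 4:3 (1.333)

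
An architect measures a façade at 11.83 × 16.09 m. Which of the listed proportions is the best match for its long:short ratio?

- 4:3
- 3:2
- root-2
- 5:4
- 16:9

4:3

Ratio = 16.09 / 11.83 ≈ 1.360.
Distances: 4:3 1.333 (Δ 0.027); 3:2 1.500 (Δ 0.140); root-2 1.414 (Δ 0.054); 5:4 1.250 (Δ 0.110); 16:9 1.778 (Δ 0.418).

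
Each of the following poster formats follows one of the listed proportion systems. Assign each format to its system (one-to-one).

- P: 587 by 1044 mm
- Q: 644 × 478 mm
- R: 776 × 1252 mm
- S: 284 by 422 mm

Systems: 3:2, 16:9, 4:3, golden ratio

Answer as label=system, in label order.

P=16:9, Q=4:3, R=golden ratio, S=3:2

P = 1044/587 ≈ 1.779 → 16:9 (1.778)
Q = 644/478 ≈ 1.347 → 4:3 (1.333)
R = 1252/776 ≈ 1.613 → golden ratio (1.618)
S = 422/284 ≈ 1.486 → 3:2 (1.500)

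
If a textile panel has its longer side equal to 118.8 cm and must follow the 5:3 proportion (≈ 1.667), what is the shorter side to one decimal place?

5:3 ≈ 1.66667.
Shorter side = 118.8 ÷ 1.66667 ≈ 71.280 → 71.3 cm.

71.3 cm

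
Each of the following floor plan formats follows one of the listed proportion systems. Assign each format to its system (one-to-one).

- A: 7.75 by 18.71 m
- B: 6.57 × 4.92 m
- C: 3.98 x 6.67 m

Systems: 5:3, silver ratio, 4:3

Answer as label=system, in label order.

Ratios: A ≈ 2.414; B ≈ 1.335; C ≈ 1.676.
Targets: 5:3 ≈ 1.667; silver ratio ≈ 2.414; 4:3 ≈ 1.333.

A=silver ratio, B=4:3, C=5:3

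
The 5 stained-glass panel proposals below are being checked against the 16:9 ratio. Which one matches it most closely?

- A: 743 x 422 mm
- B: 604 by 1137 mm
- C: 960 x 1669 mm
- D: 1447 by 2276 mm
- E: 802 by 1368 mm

A

Ratios (long/short): A ≈ 1.761; B ≈ 1.882; C ≈ 1.739; D ≈ 1.573; E ≈ 1.706.
16:9 ≈ 1.778; option A is nearest (Δ 0.017).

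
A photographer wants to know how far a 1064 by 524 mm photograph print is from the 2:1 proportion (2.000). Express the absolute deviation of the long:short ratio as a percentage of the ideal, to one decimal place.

1.5%

Ratio = 1064 / 524 ≈ 2.0305.
Ideal 2:1 = 2.0000. |2.0305 − 2.0000| / 2.0000 ≈ 1.52% → 1.5%.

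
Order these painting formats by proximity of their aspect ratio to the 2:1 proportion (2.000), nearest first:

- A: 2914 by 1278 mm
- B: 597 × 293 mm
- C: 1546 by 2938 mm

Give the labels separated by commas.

B, C, A

Ratios: A = 2914 / 1278 ≈ 2.280; B = 597 / 293 ≈ 2.038; C = 2938 / 1546 ≈ 1.900.
|Δ from 2.000|: A 0.280; B 0.038; C 0.100.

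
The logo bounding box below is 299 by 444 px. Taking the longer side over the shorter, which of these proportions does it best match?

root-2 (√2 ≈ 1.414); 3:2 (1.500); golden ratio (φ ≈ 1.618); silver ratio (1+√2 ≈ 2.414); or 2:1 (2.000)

Ratio = 444 / 299 ≈ 1.485.
Distances: root-2 1.414 (Δ 0.071); 3:2 1.500 (Δ 0.015); golden ratio 1.618 (Δ 0.133); silver ratio 2.414 (Δ 0.929); 2:1 2.000 (Δ 0.515).

3:2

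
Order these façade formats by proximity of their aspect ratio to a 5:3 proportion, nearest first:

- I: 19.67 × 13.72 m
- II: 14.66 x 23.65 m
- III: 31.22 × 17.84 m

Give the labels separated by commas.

I: 19.67/13.72 ≈ 1.434 → |1.434 − 1.667| = 0.233
II: 23.65/14.66 ≈ 1.613 → |1.613 − 1.667| = 0.054
III: 31.22/17.84 ≈ 1.750 → |1.750 − 1.667| = 0.083

II, III, I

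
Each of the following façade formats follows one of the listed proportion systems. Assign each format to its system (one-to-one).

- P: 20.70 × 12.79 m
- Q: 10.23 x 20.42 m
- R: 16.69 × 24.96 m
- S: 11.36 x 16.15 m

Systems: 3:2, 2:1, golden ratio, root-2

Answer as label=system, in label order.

P=golden ratio, Q=2:1, R=3:2, S=root-2

Ratios: P ≈ 1.618; Q ≈ 1.996; R ≈ 1.496; S ≈ 1.422.
Targets: 3:2 ≈ 1.500; 2:1 ≈ 2.000; golden ratio ≈ 1.618; root-2 ≈ 1.414.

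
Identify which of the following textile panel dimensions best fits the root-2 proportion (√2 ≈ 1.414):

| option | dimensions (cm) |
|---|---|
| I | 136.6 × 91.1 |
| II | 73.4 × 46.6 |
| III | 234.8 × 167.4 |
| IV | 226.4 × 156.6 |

Target root-2 ≈ 1.414.
I: 1.499 (Δ0.085)  II: 1.575 (Δ0.161)  III: 1.403 (Δ0.011)  IV: 1.446 (Δ0.032)

III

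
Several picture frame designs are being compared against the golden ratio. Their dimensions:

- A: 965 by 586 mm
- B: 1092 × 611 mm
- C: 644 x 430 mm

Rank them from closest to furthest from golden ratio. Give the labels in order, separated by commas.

Ratios: A = 965 / 586 ≈ 1.647; B = 1092 / 611 ≈ 1.787; C = 644 / 430 ≈ 1.498.
|Δ from 1.618|: A 0.029; B 0.169; C 0.120.

A, C, B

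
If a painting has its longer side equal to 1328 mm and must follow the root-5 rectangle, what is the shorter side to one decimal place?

root-5 ≈ 2.23607.
Shorter side = 1328 ÷ 2.23607 ≈ 593.899 → 593.9 mm.

593.9 mm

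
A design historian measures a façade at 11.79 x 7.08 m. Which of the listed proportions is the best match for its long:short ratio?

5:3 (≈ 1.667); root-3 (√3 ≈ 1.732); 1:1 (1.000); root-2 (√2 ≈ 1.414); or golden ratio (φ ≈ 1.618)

11.79/7.08 ≈ 1.665. Nearest candidates are 5:3 (1.667, off by 0.002) and golden ratio (1.618, off by 0.047).

5:3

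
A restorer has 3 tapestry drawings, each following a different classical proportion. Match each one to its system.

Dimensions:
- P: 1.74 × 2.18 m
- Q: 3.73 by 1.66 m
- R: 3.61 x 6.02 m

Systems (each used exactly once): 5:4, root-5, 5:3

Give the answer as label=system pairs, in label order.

Ratios: P ≈ 1.253; Q ≈ 2.247; R ≈ 1.668.
Targets: 5:4 ≈ 1.250; root-5 ≈ 2.236; 5:3 ≈ 1.667.

P=5:4, Q=root-5, R=5:3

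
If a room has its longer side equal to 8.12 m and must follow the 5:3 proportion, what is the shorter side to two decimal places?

5:3 ≈ 1.66667.
Shorter side = 8.12 ÷ 1.66667 ≈ 4.8720 → 4.87 m.

4.87 m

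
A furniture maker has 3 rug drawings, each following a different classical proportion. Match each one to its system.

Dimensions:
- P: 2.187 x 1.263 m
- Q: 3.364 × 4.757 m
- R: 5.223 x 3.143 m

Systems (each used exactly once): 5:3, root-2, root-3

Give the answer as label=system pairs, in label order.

P=root-3, Q=root-2, R=5:3

P = 2.187/1.263 ≈ 1.732 → root-3 (1.732)
Q = 4.757/3.364 ≈ 1.414 → root-2 (1.414)
R = 5.223/3.143 ≈ 1.662 → 5:3 (1.667)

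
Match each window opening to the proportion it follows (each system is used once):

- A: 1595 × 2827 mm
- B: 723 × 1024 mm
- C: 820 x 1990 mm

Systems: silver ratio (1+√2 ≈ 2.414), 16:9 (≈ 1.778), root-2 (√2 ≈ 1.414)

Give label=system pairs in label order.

Ratios: A ≈ 1.772; B ≈ 1.416; C ≈ 2.427.
Targets: silver ratio ≈ 2.414; 16:9 ≈ 1.778; root-2 ≈ 1.414.

A=16:9, B=root-2, C=silver ratio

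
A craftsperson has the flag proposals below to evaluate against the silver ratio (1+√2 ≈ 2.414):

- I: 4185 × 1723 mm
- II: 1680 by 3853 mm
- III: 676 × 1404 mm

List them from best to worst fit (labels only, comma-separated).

Ratios: I = 4185 / 1723 ≈ 2.429; II = 3853 / 1680 ≈ 2.293; III = 1404 / 676 ≈ 2.077.
|Δ from 2.414|: I 0.015; II 0.121; III 0.337.

I, II, III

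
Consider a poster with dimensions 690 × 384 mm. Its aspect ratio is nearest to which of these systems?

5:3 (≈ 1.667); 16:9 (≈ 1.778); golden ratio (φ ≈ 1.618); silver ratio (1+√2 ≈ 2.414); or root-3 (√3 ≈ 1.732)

690/384 ≈ 1.797. Nearest candidates are 16:9 (1.778, off by 0.019) and root-3 (1.732, off by 0.065).

16:9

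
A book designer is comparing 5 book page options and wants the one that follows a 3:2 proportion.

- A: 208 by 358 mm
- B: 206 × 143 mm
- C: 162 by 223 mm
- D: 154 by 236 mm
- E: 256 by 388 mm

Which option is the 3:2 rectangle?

Ratios (long/short): A ≈ 1.721; B ≈ 1.441; C ≈ 1.377; D ≈ 1.532; E ≈ 1.516.
3:2 ≈ 1.500; option E is nearest (Δ 0.016).

E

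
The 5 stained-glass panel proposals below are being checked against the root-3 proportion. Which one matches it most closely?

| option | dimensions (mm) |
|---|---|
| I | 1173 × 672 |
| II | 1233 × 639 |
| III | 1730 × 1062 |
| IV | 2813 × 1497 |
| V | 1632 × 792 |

I

Target root-3 ≈ 1.732.
I: 1.746 (Δ0.014)  II: 1.930 (Δ0.198)  III: 1.629 (Δ0.103)  IV: 1.879 (Δ0.147)  V: 2.061 (Δ0.329)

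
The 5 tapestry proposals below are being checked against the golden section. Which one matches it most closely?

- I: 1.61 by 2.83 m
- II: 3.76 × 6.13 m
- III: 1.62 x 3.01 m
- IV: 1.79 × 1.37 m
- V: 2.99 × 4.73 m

Ratios (long/short): I ≈ 1.758; II ≈ 1.630; III ≈ 1.858; IV ≈ 1.307; V ≈ 1.582.
golden ratio ≈ 1.618; option II is nearest (Δ 0.012).

II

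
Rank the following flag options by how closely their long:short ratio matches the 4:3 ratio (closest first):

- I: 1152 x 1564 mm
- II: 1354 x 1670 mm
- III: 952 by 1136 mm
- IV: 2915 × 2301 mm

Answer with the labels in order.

I, IV, II, III

I: 1564/1152 ≈ 1.358 → |1.358 − 1.333| = 0.025
II: 1670/1354 ≈ 1.233 → |1.233 − 1.333| = 0.100
III: 1136/952 ≈ 1.193 → |1.193 − 1.333| = 0.140
IV: 2915/2301 ≈ 1.267 → |1.267 − 1.333| = 0.066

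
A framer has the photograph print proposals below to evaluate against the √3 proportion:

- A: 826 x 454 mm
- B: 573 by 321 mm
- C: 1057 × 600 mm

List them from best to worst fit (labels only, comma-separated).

C, B, A

A: 826/454 ≈ 1.819 → |1.819 − 1.732| = 0.087
B: 573/321 ≈ 1.785 → |1.785 − 1.732| = 0.053
C: 1057/600 ≈ 1.762 → |1.762 − 1.732| = 0.030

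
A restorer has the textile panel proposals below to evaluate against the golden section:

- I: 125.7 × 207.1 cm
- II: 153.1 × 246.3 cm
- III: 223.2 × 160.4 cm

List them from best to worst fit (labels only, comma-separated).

Ratios: I = 207.1 / 125.7 ≈ 1.648; II = 246.3 / 153.1 ≈ 1.609; III = 223.2 / 160.4 ≈ 1.392.
|Δ from 1.618|: I 0.030; II 0.009; III 0.226.

II, I, III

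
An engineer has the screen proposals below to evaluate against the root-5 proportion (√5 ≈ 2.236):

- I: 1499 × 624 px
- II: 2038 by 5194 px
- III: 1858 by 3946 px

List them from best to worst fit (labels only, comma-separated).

III, I, II

Ratios: I = 1499 / 624 ≈ 2.402; II = 5194 / 2038 ≈ 2.549; III = 3946 / 1858 ≈ 2.124.
|Δ from 2.236|: I 0.166; II 0.313; III 0.112.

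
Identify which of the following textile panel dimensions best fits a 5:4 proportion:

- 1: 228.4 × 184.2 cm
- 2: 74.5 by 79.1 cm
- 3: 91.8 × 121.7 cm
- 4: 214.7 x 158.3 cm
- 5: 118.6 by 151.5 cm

Target 5:4 ≈ 1.250.
1: 1.240 (Δ0.010)  2: 1.062 (Δ0.188)  3: 1.326 (Δ0.076)  4: 1.356 (Δ0.106)  5: 1.277 (Δ0.027)

1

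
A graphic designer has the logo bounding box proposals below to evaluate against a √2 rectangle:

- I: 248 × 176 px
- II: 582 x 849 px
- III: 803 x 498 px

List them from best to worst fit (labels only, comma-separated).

Ratios: I = 248 / 176 ≈ 1.409; II = 849 / 582 ≈ 1.459; III = 803 / 498 ≈ 1.612.
|Δ from 1.414|: I 0.005; II 0.045; III 0.198.

I, II, III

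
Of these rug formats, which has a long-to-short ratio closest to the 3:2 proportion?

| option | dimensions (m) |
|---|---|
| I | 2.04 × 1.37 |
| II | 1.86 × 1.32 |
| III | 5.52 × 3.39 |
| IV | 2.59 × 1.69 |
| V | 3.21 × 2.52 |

Ratios (long/short): I ≈ 1.489; II ≈ 1.409; III ≈ 1.628; IV ≈ 1.533; V ≈ 1.274.
3:2 ≈ 1.500; option I is nearest (Δ 0.011).

I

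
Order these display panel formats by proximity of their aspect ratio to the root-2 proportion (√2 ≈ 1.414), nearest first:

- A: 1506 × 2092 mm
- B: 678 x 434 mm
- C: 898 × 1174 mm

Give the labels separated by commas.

A: 2092/1506 ≈ 1.389 → |1.389 − 1.414| = 0.025
B: 678/434 ≈ 1.562 → |1.562 − 1.414| = 0.148
C: 1174/898 ≈ 1.307 → |1.307 − 1.414| = 0.107

A, C, B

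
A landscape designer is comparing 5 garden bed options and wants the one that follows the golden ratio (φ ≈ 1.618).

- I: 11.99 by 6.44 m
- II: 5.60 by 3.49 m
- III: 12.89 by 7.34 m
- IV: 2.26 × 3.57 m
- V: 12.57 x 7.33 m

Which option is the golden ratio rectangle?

Ratios (long/short): I ≈ 1.862; II ≈ 1.605; III ≈ 1.756; IV ≈ 1.580; V ≈ 1.715.
golden ratio ≈ 1.618; option II is nearest (Δ 0.013).

II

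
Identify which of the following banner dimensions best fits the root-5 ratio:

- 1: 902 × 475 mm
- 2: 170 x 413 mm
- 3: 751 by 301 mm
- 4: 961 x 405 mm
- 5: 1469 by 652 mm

Target root-5 ≈ 2.236.
1: 1.899 (Δ0.337)  2: 2.429 (Δ0.193)  3: 2.495 (Δ0.259)  4: 2.373 (Δ0.137)  5: 2.253 (Δ0.017)

5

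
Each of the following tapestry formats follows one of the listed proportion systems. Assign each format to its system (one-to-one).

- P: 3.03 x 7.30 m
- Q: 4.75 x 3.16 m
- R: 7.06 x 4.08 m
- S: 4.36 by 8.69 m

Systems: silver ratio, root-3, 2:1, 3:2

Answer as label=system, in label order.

P = 7.30/3.03 ≈ 2.409 → silver ratio (2.414)
Q = 4.75/3.16 ≈ 1.503 → 3:2 (1.500)
R = 7.06/4.08 ≈ 1.730 → root-3 (1.732)
S = 8.69/4.36 ≈ 1.993 → 2:1 (2.000)

P=silver ratio, Q=3:2, R=root-3, S=2:1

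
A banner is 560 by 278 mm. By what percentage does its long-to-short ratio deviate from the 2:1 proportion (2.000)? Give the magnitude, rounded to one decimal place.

Ratio = 560 / 278 ≈ 2.0144.
Ideal 2:1 = 2.0000. |2.0144 − 2.0000| / 2.0000 ≈ 0.72% → 0.7%.

0.7%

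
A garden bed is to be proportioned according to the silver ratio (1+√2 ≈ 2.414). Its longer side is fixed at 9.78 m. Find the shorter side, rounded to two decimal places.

silver ratio ≈ 2.41421.
Shorter side = 9.78 ÷ 2.41421 ≈ 4.0510 → 4.05 m.

4.05 m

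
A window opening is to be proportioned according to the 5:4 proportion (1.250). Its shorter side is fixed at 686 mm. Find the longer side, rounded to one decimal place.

857.5 mm

5:4 = 1.25000.
Longer side = 686 × 1.25000 ≈ 857.500 → 857.5 mm.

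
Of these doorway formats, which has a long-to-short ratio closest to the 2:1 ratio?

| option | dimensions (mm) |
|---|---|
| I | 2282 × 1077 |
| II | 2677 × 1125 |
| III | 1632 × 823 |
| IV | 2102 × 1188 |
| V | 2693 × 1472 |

III

Ratios (long/short): I ≈ 2.119; II ≈ 2.380; III ≈ 1.983; IV ≈ 1.769; V ≈ 1.829.
2:1 ≈ 2.000; option III is nearest (Δ 0.017).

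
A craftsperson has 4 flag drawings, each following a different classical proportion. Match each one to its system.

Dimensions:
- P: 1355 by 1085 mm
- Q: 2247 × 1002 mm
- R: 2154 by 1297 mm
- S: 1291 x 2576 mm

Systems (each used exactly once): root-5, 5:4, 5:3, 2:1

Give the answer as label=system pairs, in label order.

P=5:4, Q=root-5, R=5:3, S=2:1

Ratios: P ≈ 1.249; Q ≈ 2.243; R ≈ 1.661; S ≈ 1.995.
Targets: root-5 ≈ 2.236; 5:4 ≈ 1.250; 5:3 ≈ 1.667; 2:1 ≈ 2.000.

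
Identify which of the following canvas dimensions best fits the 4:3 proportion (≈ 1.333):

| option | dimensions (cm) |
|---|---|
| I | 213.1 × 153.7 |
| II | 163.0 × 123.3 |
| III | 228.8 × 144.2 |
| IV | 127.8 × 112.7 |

II

Target 4:3 ≈ 1.333.
I: 1.386 (Δ0.053)  II: 1.322 (Δ0.011)  III: 1.587 (Δ0.254)  IV: 1.134 (Δ0.199)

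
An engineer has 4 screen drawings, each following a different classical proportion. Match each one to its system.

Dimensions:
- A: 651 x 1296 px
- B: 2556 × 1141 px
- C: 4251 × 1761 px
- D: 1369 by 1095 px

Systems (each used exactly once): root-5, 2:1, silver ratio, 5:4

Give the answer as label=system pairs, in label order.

A=2:1, B=root-5, C=silver ratio, D=5:4

Ratios: A ≈ 1.991; B ≈ 2.240; C ≈ 2.414; D ≈ 1.250.
Targets: root-5 ≈ 2.236; 2:1 ≈ 2.000; silver ratio ≈ 2.414; 5:4 ≈ 1.250.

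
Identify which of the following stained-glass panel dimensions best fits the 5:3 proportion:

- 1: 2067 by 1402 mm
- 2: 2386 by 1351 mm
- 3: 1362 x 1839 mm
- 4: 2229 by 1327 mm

4

Ratios (long/short): 1 ≈ 1.474; 2 ≈ 1.766; 3 ≈ 1.350; 4 ≈ 1.680.
5:3 ≈ 1.667; option 4 is nearest (Δ 0.013).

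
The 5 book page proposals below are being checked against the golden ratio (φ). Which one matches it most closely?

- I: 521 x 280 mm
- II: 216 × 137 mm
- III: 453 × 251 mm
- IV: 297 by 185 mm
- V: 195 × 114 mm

Ratios (long/short): I ≈ 1.861; II ≈ 1.577; III ≈ 1.805; IV ≈ 1.605; V ≈ 1.711.
golden ratio ≈ 1.618; option IV is nearest (Δ 0.013).

IV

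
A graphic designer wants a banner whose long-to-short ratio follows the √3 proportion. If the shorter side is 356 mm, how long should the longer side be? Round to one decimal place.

616.6 mm

root-3 ≈ 1.73205.
Longer side = 356 × 1.73205 ≈ 616.610 → 616.6 mm.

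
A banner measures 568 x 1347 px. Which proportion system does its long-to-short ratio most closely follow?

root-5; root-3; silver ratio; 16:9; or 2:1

silver ratio

1347/568 ≈ 2.371. Nearest candidates are silver ratio (2.414, off by 0.043) and root-5 (2.236, off by 0.135).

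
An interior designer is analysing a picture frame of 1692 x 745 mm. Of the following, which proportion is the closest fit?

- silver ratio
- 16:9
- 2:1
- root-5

1692/745 ≈ 2.271. Nearest candidates are root-5 (2.236, off by 0.035) and silver ratio (2.414, off by 0.143).

root-5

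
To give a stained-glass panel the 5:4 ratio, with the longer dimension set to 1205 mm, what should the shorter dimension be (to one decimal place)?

964.0 mm

5:4 = 1.25000.
Shorter side = 1205 ÷ 1.25000 ≈ 964.000 → 964.0 mm.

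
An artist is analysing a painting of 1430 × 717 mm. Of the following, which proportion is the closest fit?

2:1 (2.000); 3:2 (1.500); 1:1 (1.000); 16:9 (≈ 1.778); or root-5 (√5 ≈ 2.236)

2:1

Ratio = 1430 / 717 ≈ 1.994.
Distances: 2:1 2.000 (Δ 0.006); 3:2 1.500 (Δ 0.494); 1:1 1.000 (Δ 0.994); 16:9 1.778 (Δ 0.216); root-5 2.236 (Δ 0.242).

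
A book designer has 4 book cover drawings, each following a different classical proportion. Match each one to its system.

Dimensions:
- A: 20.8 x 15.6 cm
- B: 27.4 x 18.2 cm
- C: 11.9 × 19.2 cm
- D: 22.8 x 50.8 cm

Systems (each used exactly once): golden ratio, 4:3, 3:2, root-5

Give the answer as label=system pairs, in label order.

A = 20.8/15.6 ≈ 1.333 → 4:3 (1.333)
B = 27.4/18.2 ≈ 1.505 → 3:2 (1.500)
C = 19.2/11.9 ≈ 1.613 → golden ratio (1.618)
D = 50.8/22.8 ≈ 2.228 → root-5 (2.236)

A=4:3, B=3:2, C=golden ratio, D=root-5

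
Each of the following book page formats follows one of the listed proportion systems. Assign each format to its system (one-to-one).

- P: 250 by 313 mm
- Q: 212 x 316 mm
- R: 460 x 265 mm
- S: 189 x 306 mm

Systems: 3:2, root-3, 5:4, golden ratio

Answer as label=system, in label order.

P=5:4, Q=3:2, R=root-3, S=golden ratio

P = 313/250 ≈ 1.252 → 5:4 (1.250)
Q = 316/212 ≈ 1.491 → 3:2 (1.500)
R = 460/265 ≈ 1.736 → root-3 (1.732)
S = 306/189 ≈ 1.619 → golden ratio (1.618)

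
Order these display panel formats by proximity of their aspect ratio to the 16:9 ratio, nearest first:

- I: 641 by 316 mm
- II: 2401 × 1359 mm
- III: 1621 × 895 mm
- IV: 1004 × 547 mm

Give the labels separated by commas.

II, III, IV, I

I: 641/316 ≈ 2.028 → |2.028 − 1.778| = 0.250
II: 2401/1359 ≈ 1.767 → |1.767 − 1.778| = 0.011
III: 1621/895 ≈ 1.811 → |1.811 − 1.778| = 0.033
IV: 1004/547 ≈ 1.835 → |1.835 − 1.778| = 0.057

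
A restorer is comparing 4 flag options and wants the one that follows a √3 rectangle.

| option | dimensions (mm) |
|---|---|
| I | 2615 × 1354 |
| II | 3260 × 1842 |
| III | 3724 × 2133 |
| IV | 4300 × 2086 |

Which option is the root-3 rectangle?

Target root-3 ≈ 1.732.
I: 1.931 (Δ0.199)  II: 1.770 (Δ0.038)  III: 1.746 (Δ0.014)  IV: 2.061 (Δ0.329)

III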